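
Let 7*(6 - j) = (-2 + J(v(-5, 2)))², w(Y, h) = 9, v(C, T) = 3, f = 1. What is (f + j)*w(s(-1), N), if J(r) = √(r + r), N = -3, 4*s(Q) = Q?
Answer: 351/7 + 36*√6/7 ≈ 62.740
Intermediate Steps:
s(Q) = Q/4
J(r) = √2*√r (J(r) = √(2*r) = √2*√r)
j = 6 - (-2 + √6)²/7 (j = 6 - (-2 + √2*√3)²/7 = 6 - (-2 + √6)²/7 ≈ 5.9711)
(f + j)*w(s(-1), N) = (1 + (32/7 + 4*√6/7))*9 = (39/7 + 4*√6/7)*9 = 351/7 + 36*√6/7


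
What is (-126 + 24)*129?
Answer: -13158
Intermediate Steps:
(-126 + 24)*129 = -102*129 = -13158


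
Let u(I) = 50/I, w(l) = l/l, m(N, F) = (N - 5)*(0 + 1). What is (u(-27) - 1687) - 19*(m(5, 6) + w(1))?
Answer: -46112/27 ≈ -1707.9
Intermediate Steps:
m(N, F) = -5 + N (m(N, F) = (-5 + N)*1 = -5 + N)
w(l) = 1
(u(-27) - 1687) - 19*(m(5, 6) + w(1)) = (50/(-27) - 1687) - 19*((-5 + 5) + 1) = (50*(-1/27) - 1687) - 19*(0 + 1) = (-50/27 - 1687) - 19*1 = -45599/27 - 19 = -46112/27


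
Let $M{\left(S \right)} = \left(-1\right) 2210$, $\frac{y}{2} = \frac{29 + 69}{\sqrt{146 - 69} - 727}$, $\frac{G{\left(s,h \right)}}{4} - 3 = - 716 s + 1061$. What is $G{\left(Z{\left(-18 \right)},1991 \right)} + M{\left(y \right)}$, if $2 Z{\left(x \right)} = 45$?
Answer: $-62394$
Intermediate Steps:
$Z{\left(x \right)} = \frac{45}{2}$ ($Z{\left(x \right)} = \frac{1}{2} \cdot 45 = \frac{45}{2}$)
$G{\left(s,h \right)} = 4256 - 2864 s$ ($G{\left(s,h \right)} = 12 + 4 \left(- 716 s + 1061\right) = 12 + 4 \left(1061 - 716 s\right) = 12 - \left(-4244 + 2864 s\right) = 4256 - 2864 s$)
$y = \frac{196}{-727 + \sqrt{77}}$ ($y = 2 \frac{29 + 69}{\sqrt{146 - 69} - 727} = 2 \frac{98}{\sqrt{77} - 727} = 2 \frac{98}{-727 + \sqrt{77}} = \frac{196}{-727 + \sqrt{77}} \approx -0.27289$)
$M{\left(S \right)} = -2210$
$G{\left(Z{\left(-18 \right)},1991 \right)} + M{\left(y \right)} = \left(4256 - 64440\right) - 2210 = -60184 - 2210 = -62394$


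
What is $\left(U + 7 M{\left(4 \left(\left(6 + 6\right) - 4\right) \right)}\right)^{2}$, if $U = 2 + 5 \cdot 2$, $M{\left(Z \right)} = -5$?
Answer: $529$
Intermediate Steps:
$U = 12$ ($U = 2 + 10 = 12$)
$\left(U + 7 M{\left(4 \left(\left(6 + 6\right) - 4\right) \right)}\right)^{2} = \left(12 + 7 \left(-5\right)\right)^{2} = \left(12 - 35\right)^{2} = \left(-23\right)^{2} = 529$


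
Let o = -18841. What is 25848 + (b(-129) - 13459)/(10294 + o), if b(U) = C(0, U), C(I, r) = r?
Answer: 220936444/8547 ≈ 25850.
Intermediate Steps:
b(U) = U
25848 + (b(-129) - 13459)/(10294 + o) = 25848 + (-129 - 13459)/(10294 - 18841) = 25848 - 13588/(-8547) = 25848 - 13588*(-1/8547) = 25848 + 13588/8547 = 220936444/8547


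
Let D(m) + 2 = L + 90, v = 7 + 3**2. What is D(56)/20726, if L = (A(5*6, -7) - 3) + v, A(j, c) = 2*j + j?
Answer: 191/20726 ≈ 0.0092155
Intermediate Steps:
A(j, c) = 3*j
v = 16 (v = 7 + 9 = 16)
L = 103 (L = (3*(5*6) - 3) + 16 = (3*30 - 3) + 16 = (90 - 3) + 16 = 87 + 16 = 103)
D(m) = 191 (D(m) = -2 + (103 + 90) = -2 + 193 = 191)
D(56)/20726 = 191/20726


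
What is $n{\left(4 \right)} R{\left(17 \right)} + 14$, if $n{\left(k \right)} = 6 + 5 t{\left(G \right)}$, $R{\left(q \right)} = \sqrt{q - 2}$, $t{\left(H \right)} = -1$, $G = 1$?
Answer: $14 + \sqrt{15} \approx 17.873$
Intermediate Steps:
$R{\left(q \right)} = \sqrt{-2 + q}$
$n{\left(k \right)} = 1$ ($n{\left(k \right)} = 6 + 5 \left(-1\right) = 6 - 5 = 1$)
$n{\left(4 \right)} R{\left(17 \right)} + 14 = 1 \sqrt{-2 + 17} + 14 = 1 \sqrt{15} + 14 = \sqrt{15} + 14 = 14 + \sqrt{15}$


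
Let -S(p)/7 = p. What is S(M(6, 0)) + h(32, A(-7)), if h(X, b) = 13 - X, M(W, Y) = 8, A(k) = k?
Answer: -75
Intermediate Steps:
S(p) = -7*p
S(M(6, 0)) + h(32, A(-7)) = -7*8 + (13 - 1*32) = -56 + (13 - 32) = -56 - 19 = -75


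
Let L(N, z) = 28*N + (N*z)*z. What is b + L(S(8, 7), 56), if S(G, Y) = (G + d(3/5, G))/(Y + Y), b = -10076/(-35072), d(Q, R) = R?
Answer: 31707607/8768 ≈ 3616.3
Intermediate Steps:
b = 2519/8768 (b = -10076*(-1/35072) = 2519/8768 ≈ 0.28729)
S(G, Y) = G/Y (S(G, Y) = (G + G)/(Y + Y) = (2*G)/((2*Y)) = (2*G)*(1/(2*Y)) = G/Y)
L(N, z) = 28*N + N*z²
b + L(S(8, 7), 56) = 2519/8768 + (8/7)*(28 + 56²) = 2519/8768 + (8*(⅐))*(28 + 3136) = 2519/8768 + (8/7)*3164 = 2519/8768 + 3616 = 31707607/8768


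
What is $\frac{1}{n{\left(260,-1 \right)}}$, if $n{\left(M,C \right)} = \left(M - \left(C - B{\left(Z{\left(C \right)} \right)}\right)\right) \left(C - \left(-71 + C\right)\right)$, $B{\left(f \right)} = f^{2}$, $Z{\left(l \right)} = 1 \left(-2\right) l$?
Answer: $\frac{1}{18815} \approx 5.3149 \cdot 10^{-5}$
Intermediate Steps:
$Z{\left(l \right)} = - 2 l$
$n{\left(M,C \right)} = - 71 C + 71 M + 284 C^{2}$ ($n{\left(M,C \right)} = \left(M + \left(\left(- 2 C\right)^{2} - C\right)\right) \left(C - \left(-71 + C\right)\right) = \left(M + \left(4 C^{2} - C\right)\right) 71 = \left(M + \left(- C + 4 C^{2}\right)\right) 71 = \left(M - C + 4 C^{2}\right) 71 = - 71 C + 71 M + 284 C^{2}$)
$\frac{1}{n{\left(260,-1 \right)}} = \frac{1}{\left(-71\right) \left(-1\right) + 71 \cdot 260 + 284 \left(-1\right)^{2}} = \frac{1}{71 + 18460 + 284 \cdot 1} = \frac{1}{71 + 18460 + 284} = \frac{1}{18815}$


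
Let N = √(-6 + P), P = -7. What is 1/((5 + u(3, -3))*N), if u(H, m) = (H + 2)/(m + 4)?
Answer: -I*√13/130 ≈ -0.027735*I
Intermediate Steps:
u(H, m) = (2 + H)/(4 + m)
N = I*√13 (N = √(-6 - 7) = √(-13) = I*√13 ≈ 3.6056*I)
1/((5 + u(3, -3))*N) = 1/((5 + (2 + 3)/(4 - 3))*(I*√13)) = 1/((5 + 5/1)*(I*√13)) = 1/((5 + 1*5)*(I*√13)) = 1/((5 + 5)*(I*√13)) = 1/(10*(I*√13)) = 1/(10*I*√13) = -I*√13/130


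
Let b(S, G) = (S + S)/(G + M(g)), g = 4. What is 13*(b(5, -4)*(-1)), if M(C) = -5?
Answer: 130/9 ≈ 14.444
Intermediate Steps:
b(S, G) = 2*S/(-5 + G) (b(S, G) = (S + S)/(G - 5) = (2*S)/(-5 + G) = 2*S/(-5 + G))
13*(b(5, -4)*(-1)) = 13*((2*5/(-5 - 4))*(-1)) = 13*((2*5/(-9))*(-1)) = 13*((2*5*(-⅑))*(-1)) = 13*(-10/9*(-1)) = 13*(10/9) = 130/9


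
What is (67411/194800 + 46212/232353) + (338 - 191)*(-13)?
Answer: -28823904374239/15087454800 ≈ -1910.5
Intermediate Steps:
(67411/194800 + 46212/232353) + (338 - 191)*(-13) = (67411*(1/194800) + 46212*(1/232353)) + 147*(-13) = (67411/194800 + 15404/77451) - 1911 = 8221748561/15087454800 - 1911 = -28823904374239/15087454800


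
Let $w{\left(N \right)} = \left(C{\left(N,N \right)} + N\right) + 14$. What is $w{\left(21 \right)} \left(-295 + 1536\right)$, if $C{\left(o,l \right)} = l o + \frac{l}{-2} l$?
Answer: $\frac{634151}{2} \approx 3.1708 \cdot 10^{5}$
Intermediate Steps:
$C{\left(o,l \right)} = - \frac{l^{2}}{2} + l o$ ($C{\left(o,l \right)} = l o + l \left(- \frac{1}{2}\right) l = l o + - \frac{l}{2} l = l o - \frac{l^{2}}{2} = - \frac{l^{2}}{2} + l o$)
$w{\left(N \right)} = 14 + N + \frac{N^{2}}{2}$ ($w{\left(N \right)} = \left(\frac{N \left(- N + 2 N\right)}{2} + N\right) + 14 = \left(\frac{N N}{2} + N\right) + 14 = \left(\frac{N^{2}}{2} + N\right) + 14 = \left(N + \frac{N^{2}}{2}\right) + 14 = 14 + N + \frac{N^{2}}{2}$)
$w{\left(21 \right)} \left(-295 + 1536\right) = \left(14 + 21 + \frac{21^{2}}{2}\right) \left(-295 + 1536\right) = \left(14 + 21 + \frac{1}{2} \cdot 441\right) 1241 = \left(14 + 21 + \frac{441}{2}\right) 1241 = \frac{511}{2} \cdot 1241 = \frac{634151}{2}$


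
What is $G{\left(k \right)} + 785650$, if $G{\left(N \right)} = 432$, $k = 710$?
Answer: $786082$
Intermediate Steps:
$G{\left(k \right)} + 785650 = 432 + 785650 = 786082$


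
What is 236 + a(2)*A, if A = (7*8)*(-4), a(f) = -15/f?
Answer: 1916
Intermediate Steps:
A = -224 (A = 56*(-4) = -224)
236 + a(2)*A = 236 - 15/2*(-224) = 236 + 1680 = 1916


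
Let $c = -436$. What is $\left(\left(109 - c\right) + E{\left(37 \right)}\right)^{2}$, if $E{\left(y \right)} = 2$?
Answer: $299209$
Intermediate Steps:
$\left(\left(109 - c\right) + E{\left(37 \right)}\right)^{2} = \left(\left(109 - -436\right) + 2\right)^{2} = \left(\left(109 + 436\right) + 2\right)^{2} = \left(545 + 2\right)^{2} = 547^{2} = 299209$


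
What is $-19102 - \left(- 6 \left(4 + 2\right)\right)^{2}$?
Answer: $-20398$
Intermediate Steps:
$-19102 - \left(- 6 \left(4 + 2\right)\right)^{2} = -19102 - \left(\left(-6\right) 6\right)^{2} = -19102 - \left(-36\right)^{2} = -19102 - 1296 = -20398$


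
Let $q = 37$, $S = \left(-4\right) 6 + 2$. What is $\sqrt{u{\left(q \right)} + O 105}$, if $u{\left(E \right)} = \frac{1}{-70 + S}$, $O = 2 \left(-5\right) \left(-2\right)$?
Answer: $\frac{\sqrt{4443577}}{46} \approx 45.826$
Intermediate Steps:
$O = 20$ ($O = \left(-10\right) \left(-2\right) = 20$)
$S = -22$ ($S = -24 + 2 = -22$)
$u{\left(E \right)} = - \frac{1}{92}$ ($u{\left(E \right)} = \frac{1}{-70 - 22} = \frac{1}{-92} = - \frac{1}{92}$)
$\sqrt{u{\left(q \right)} + O 105} = \sqrt{- \frac{1}{92} + 20 \cdot 105} = \sqrt{- \frac{1}{92} + 2100} = \sqrt{\frac{193199}{92}} = \frac{\sqrt{4443577}}{46}$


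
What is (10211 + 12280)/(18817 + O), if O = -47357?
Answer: -22491/28540 ≈ -0.78805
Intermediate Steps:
(10211 + 12280)/(18817 + O) = (10211 + 12280)/(18817 - 47357) = 22491/(-28540) = 22491*(-1/28540) = -22491/28540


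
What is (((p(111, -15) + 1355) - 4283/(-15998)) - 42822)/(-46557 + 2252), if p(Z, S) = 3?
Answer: 663336789/708791390 ≈ 0.93587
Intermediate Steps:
(((p(111, -15) + 1355) - 4283/(-15998)) - 42822)/(-46557 + 2252) = (((3 + 1355) - 4283/(-15998)) - 42822)/(-46557 + 2252) = ((1358 - 4283*(-1/15998)) - 42822)/(-44305) = ((1358 + 4283/15998) - 42822)*(-1/44305) = (21729567/15998 - 42822)*(-1/44305) = -663336789/15998*(-1/44305) = 663336789/708791390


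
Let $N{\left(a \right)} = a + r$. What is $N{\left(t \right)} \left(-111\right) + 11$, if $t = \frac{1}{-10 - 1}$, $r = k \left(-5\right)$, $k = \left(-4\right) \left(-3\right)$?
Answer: $\frac{73492}{11} \approx 6681.1$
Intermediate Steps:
$k = 12$
$r = -60$ ($r = 12 \left(-5\right) = -60$)
$t = - \frac{1}{11}$ ($t = \frac{1}{-11} = - \frac{1}{11} \approx -0.090909$)
$N{\left(a \right)} = -60 + a$ ($N{\left(a \right)} = a - 60 = -60 + a$)
$N{\left(t \right)} \left(-111\right) + 11 = \left(-60 - \frac{1}{11}\right) \left(-111\right) + 11 = \left(- \frac{661}{11}\right) \left(-111\right) + 11 = \frac{73371}{11} + 11 = \frac{73492}{11}$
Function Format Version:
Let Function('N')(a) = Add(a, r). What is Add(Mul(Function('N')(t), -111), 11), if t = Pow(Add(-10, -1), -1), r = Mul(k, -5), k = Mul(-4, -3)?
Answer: Rational(73492, 11) ≈ 6681.1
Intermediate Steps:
k = 12
r = -60 (r = Mul(12, -5) = -60)
t = Rational(-1, 11) (t = Pow(-11, -1) = Rational(-1, 11) ≈ -0.090909)
Function('N')(a) = Add(-60, a) (Function('N')(a) = Add(a, -60) = Add(-60, a))
Add(Mul(Function('N')(t), -111), 11) = Add(Mul(Add(-60, Rational(-1, 11)), -111), 11) = Add(Mul(Rational(-661, 11), -111), 11) = Add(Rational(73371, 11), 11) = Rational(73492, 11)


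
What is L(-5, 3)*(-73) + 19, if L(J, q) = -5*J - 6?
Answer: -1368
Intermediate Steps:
L(J, q) = -6 - 5*J
L(-5, 3)*(-73) + 19 = (-6 - 5*(-5))*(-73) + 19 = (-6 + 25)*(-73) + 19 = 19*(-73) + 19 = -1387 + 19 = -1368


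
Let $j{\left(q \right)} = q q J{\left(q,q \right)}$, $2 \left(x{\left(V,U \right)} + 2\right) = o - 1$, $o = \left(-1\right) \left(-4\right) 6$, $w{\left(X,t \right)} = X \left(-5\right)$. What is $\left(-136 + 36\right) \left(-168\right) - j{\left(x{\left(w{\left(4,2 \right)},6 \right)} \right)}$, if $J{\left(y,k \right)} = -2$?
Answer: $\frac{33961}{2} \approx 16981.0$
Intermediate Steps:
$w{\left(X,t \right)} = - 5 X$
$o = 24$ ($o = 4 \cdot 6 = 24$)
$x{\left(V,U \right)} = \frac{19}{2}$ ($x{\left(V,U \right)} = -2 + \frac{24 - 1}{2} = -2 + \frac{1}{2} \cdot 23 = -2 + \frac{23}{2} = \frac{19}{2}$)
$j{\left(q \right)} = - 2 q^{2}$ ($j{\left(q \right)} = q q \left(-2\right) = q^{2} \left(-2\right) = - 2 q^{2}$)
$\left(-136 + 36\right) \left(-168\right) - j{\left(x{\left(w{\left(4,2 \right)},6 \right)} \right)} = \left(-136 + 36\right) \left(-168\right) - - 2 \left(\frac{19}{2}\right)^{2} = \left(-100\right) \left(-168\right) - \left(-2\right) \frac{361}{4} = 16800 - - \frac{361}{2} = 16800 + \frac{361}{2} = \frac{33961}{2}$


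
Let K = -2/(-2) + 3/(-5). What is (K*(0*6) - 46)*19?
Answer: -874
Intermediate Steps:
K = 2/5 (K = -2*(-1/2) + 3*(-1/5) = 1 - 3/5 = 2/5 ≈ 0.40000)
(K*(0*6) - 46)*19 = (2*(0*6)/5 - 46)*19 = ((2/5)*0 - 46)*19 = (0 - 46)*19 = -46*19 = -874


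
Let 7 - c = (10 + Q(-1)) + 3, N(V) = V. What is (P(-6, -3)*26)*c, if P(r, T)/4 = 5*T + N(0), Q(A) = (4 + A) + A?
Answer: 12480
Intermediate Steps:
Q(A) = 4 + 2*A
c = -8 (c = 7 - ((10 + (4 + 2*(-1))) + 3) = 7 - ((10 + (4 - 2)) + 3) = 7 - ((10 + 2) + 3) = 7 - (12 + 3) = 7 - 1*15 = 7 - 15 = -8)
P(r, T) = 20*T (P(r, T) = 4*(5*T + 0) = 4*(5*T) = 20*T)
(P(-6, -3)*26)*c = ((20*(-3))*26)*(-8) = -60*26*(-8) = -1560*(-8) = 12480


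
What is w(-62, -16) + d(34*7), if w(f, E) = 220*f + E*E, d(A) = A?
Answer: -13146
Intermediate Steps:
w(f, E) = E² + 220*f (w(f, E) = 220*f + E² = E² + 220*f)
w(-62, -16) + d(34*7) = ((-16)² + 220*(-62)) + 34*7 = (256 - 13640) + 238 = -13384 + 238 = -13146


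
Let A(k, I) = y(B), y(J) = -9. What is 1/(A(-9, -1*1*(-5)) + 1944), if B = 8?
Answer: 1/1935 ≈ 0.00051680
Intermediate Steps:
A(k, I) = -9
1/(A(-9, -1*1*(-5)) + 1944) = 1/(-9 + 1944) = 1/1935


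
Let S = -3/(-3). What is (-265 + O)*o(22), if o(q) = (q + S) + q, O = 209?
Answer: -2520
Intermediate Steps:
S = 1 (S = -3*(-⅓) = 1)
o(q) = 1 + 2*q (o(q) = (q + 1) + q = (1 + q) + q = 1 + 2*q)
(-265 + O)*o(22) = (-265 + 209)*(1 + 2*22) = -56*(1 + 44) = -56*45 = -2520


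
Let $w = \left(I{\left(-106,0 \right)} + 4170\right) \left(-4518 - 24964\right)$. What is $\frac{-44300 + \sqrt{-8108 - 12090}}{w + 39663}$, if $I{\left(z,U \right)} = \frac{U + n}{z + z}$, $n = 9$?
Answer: $\frac{4695800}{13027296693} - \frac{106 i \sqrt{20198}}{13027296693} \approx 0.00036046 - 1.1564 \cdot 10^{-6} i$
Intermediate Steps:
$I{\left(z,U \right)} = \frac{9 + U}{2 z}$ ($I{\left(z,U \right)} = \frac{U + 9}{z + z} = \frac{9 + U}{2 z}$)
$w = - \frac{13031500971}{106}$ ($w = \left(\frac{9 + 0}{2 \left(-106\right)} + 4170\right) \left(-4518 - 24964\right) = \left(\frac{1}{2} \left(- \frac{1}{106}\right) 9 + 4170\right) \left(-29482\right) = \left(- \frac{9}{212} + 4170\right) \left(-29482\right) = \frac{884031}{212} \left(-29482\right) = - \frac{13031500971}{106} \approx -1.2294 \cdot 10^{8}$)
$\frac{-44300 + \sqrt{-8108 - 12090}}{w + 39663} = \frac{-44300 + \sqrt{-8108 - 12090}}{- \frac{13031500971}{106} + 39663} = \frac{-44300 + \sqrt{-20198}}{- \frac{13027296693}{106}} = \left(-44300 + i \sqrt{20198}\right) \left(- \frac{106}{13027296693}\right) = \frac{4695800}{13027296693} - \frac{106 i \sqrt{20198}}{13027296693}$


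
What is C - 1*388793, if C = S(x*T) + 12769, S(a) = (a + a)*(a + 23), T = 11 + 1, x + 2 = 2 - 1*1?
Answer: -376288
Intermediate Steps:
x = -1 (x = -2 + (2 - 1*1) = -2 + (2 - 1) = -2 + 1 = -1)
T = 12
S(a) = 2*a*(23 + a) (S(a) = (2*a)*(23 + a) = 2*a*(23 + a))
C = 12505 (C = 2*(-1*12)*(23 - 1*12) + 12769 = 2*(-12)*(23 - 12) + 12769 = 2*(-12)*11 + 12769 = -264 + 12769 = 12505)
C - 1*388793 = 12505 - 1*388793 = 12505 - 388793 = -376288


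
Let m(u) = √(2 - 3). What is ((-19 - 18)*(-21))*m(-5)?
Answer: 777*I ≈ 777.0*I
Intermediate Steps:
m(u) = I (m(u) = √(-1) = I)
((-19 - 18)*(-21))*m(-5) = ((-19 - 18)*(-21))*I = (-37*(-21))*I = 777*I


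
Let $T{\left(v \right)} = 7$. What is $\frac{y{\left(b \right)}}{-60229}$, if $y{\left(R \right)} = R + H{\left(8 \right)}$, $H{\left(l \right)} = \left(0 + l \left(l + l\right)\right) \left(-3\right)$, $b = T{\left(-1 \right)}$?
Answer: $\frac{29}{4633} \approx 0.0062594$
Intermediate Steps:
$b = 7$
$H{\left(l \right)} = - 6 l^{2}$ ($H{\left(l \right)} = \left(0 + l 2 l\right) \left(-3\right) = \left(0 + 2 l^{2}\right) \left(-3\right) = 2 l^{2} \left(-3\right) = - 6 l^{2}$)
$y{\left(R \right)} = -384 + R$ ($y{\left(R \right)} = R - 6 \cdot 8^{2} = R - 384 = -384 + R$)
$\frac{y{\left(b \right)}}{-60229} = \frac{-384 + 7}{-60229} = \left(-377\right) \left(- \frac{1}{60229}\right) = \frac{29}{4633}$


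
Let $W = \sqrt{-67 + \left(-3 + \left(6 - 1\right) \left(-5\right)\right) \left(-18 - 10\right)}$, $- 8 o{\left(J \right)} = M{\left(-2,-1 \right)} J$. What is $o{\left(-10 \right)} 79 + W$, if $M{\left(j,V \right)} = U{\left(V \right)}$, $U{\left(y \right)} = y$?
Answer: $- \frac{395}{4} + \sqrt{717} \approx -71.973$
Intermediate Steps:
$M{\left(j,V \right)} = V$
$o{\left(J \right)} = \frac{J}{8}$ ($o{\left(J \right)} = - \frac{\left(-1\right) J}{8} = \frac{J}{8}$)
$W = \sqrt{717}$ ($W = \sqrt{-67 + \left(-3 + 5 \left(-5\right)\right) \left(-28\right)} = \sqrt{-67 + \left(-3 - 25\right) \left(-28\right)} = \sqrt{-67 - -784} = \sqrt{-67 + 784} = \sqrt{717} \approx 26.777$)
$o{\left(-10 \right)} 79 + W = \frac{1}{8} \left(-10\right) 79 + \sqrt{717} = \left(- \frac{5}{4}\right) 79 + \sqrt{717} = - \frac{395}{4} + \sqrt{717}$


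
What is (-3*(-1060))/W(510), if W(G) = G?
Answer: 106/17 ≈ 6.2353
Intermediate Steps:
(-3*(-1060))/W(510) = -3*(-1060)/510 = 3180*(1/510) = 106/17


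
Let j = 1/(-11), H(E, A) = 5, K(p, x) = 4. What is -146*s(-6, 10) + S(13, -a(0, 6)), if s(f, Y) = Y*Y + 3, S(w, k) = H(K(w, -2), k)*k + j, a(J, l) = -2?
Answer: -165309/11 ≈ -15028.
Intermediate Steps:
j = -1/11 ≈ -0.090909
S(w, k) = -1/11 + 5*k (S(w, k) = 5*k - 1/11 = -1/11 + 5*k)
s(f, Y) = 3 + Y² (s(f, Y) = Y² + 3 = 3 + Y²)
-146*s(-6, 10) + S(13, -a(0, 6)) = -146*(3 + 10²) + (-1/11 + 5*(-1*(-2))) = -146*(3 + 100) + (-1/11 + 5*2) = -146*103 + (-1/11 + 10) = -15038 + 109/11 = -165309/11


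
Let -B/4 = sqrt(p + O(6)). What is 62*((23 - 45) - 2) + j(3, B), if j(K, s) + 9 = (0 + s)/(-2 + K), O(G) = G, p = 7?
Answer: -1497 - 4*sqrt(13) ≈ -1511.4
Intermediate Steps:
B = -4*sqrt(13) (B = -4*sqrt(7 + 6) = -4*sqrt(13) ≈ -14.422)
j(K, s) = -9 + s/(-2 + K) (j(K, s) = -9 + (0 + s)/(-2 + K) = -9 + s/(-2 + K))
62*((23 - 45) - 2) + j(3, B) = 62*((23 - 45) - 2) + (18 - 4*sqrt(13) - 9*3)/(-2 + 3) = 62*(-22 - 2) + (18 - 4*sqrt(13) - 27)/1 = 62*(-24) + 1*(-9 - 4*sqrt(13)) = -1488 + (-9 - 4*sqrt(13)) = -1497 - 4*sqrt(13)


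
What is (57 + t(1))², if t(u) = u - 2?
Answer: 3136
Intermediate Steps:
t(u) = -2 + u
(57 + t(1))² = (57 + (-2 + 1))² = (57 - 1)² = 56² = 3136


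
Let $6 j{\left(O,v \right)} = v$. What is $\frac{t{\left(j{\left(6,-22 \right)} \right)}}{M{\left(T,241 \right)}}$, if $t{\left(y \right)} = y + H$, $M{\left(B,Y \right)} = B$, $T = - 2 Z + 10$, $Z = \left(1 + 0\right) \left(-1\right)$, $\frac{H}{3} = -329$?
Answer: $- \frac{743}{9} \approx -82.556$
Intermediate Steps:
$H = -987$ ($H = 3 \left(-329\right) = -987$)
$Z = -1$ ($Z = 1 \left(-1\right) = -1$)
$T = 12$ ($T = \left(-2\right) \left(-1\right) + 10 = 2 + 10 = 12$)
$j{\left(O,v \right)} = \frac{v}{6}$
$t{\left(y \right)} = -987 + y$ ($t{\left(y \right)} = y - 987 = -987 + y$)
$\frac{t{\left(j{\left(6,-22 \right)} \right)}}{M{\left(T,241 \right)}} = \frac{-987 + \frac{1}{6} \left(-22\right)}{12} = \left(-987 - \frac{11}{3}\right) \frac{1}{12} = \left(- \frac{2972}{3}\right) \frac{1}{12} = - \frac{743}{9}$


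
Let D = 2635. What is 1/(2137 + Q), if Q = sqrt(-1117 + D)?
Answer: 2137/4565251 - sqrt(1518)/4565251 ≈ 0.00045957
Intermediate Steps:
Q = sqrt(1518) (Q = sqrt(-1117 + 2635) = sqrt(1518) ≈ 38.962)
1/(2137 + Q) = 1/(2137 + sqrt(1518))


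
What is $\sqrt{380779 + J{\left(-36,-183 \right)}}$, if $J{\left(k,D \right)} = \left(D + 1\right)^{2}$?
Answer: $7 \sqrt{8447} \approx 643.35$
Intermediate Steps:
$J{\left(k,D \right)} = \left(1 + D\right)^{2}$
$\sqrt{380779 + J{\left(-36,-183 \right)}} = \sqrt{380779 + \left(1 - 183\right)^{2}} = \sqrt{380779 + \left(-182\right)^{2}} = \sqrt{380779 + 33124} = \sqrt{413903} = 7 \sqrt{8447}$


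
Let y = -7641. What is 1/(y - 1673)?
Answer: -1/9314 ≈ -0.00010737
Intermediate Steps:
1/(y - 1673) = 1/(-7641 - 1673) = 1/(-9314) = -1/9314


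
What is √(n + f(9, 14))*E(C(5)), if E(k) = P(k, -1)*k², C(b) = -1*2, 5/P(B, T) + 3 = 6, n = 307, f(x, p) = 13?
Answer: 160*√5/3 ≈ 119.26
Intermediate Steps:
P(B, T) = 5/3 (P(B, T) = 5/(-3 + 6) = 5/3)
C(b) = -2
E(k) = 5*k²/3
√(n + f(9, 14))*E(C(5)) = √(307 + 13)*((5/3)*(-2)²) = √320*((5/3)*4) = (8*√5)*(20/3) = 160*√5/3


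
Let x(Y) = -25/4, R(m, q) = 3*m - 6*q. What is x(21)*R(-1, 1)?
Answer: 225/4 ≈ 56.250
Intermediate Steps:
R(m, q) = -6*q + 3*m
x(Y) = -25/4 (x(Y) = -25*¼ = -25/4)
x(21)*R(-1, 1) = -25*(-6*1 + 3*(-1))/4 = -25*(-6 - 3)/4 = -25/4*(-9) = 225/4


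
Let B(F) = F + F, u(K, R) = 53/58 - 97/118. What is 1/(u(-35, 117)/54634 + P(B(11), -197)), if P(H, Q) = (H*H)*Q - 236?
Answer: -93478774/8935075133859 ≈ -1.0462e-5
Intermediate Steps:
u(K, R) = 157/1711 (u(K, R) = 53*(1/58) - 97*1/118 = 53/58 - 97/118 = 157/1711)
B(F) = 2*F
P(H, Q) = -236 + Q*H² (P(H, Q) = H²*Q - 236 = Q*H² - 236 = -236 + Q*H²)
1/(u(-35, 117)/54634 + P(B(11), -197)) = 1/((157/1711)/54634 + (-236 - 197*(2*11)²)) = 1/((157/1711)*(1/54634) + (-236 - 197*22²)) = 1/(157/93478774 + (-236 - 197*484)) = 1/(157/93478774 + (-236 - 95348)) = 1/(157/93478774 - 95584) = 1/(-8935075133859/93478774) = -93478774/8935075133859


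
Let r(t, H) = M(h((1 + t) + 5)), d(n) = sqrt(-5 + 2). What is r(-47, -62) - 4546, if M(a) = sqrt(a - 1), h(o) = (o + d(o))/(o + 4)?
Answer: -4546 + sqrt(148 - 37*I*sqrt(3))/37 ≈ -4545.7 - 0.069642*I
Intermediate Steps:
d(n) = I*sqrt(3) (d(n) = sqrt(-3) = I*sqrt(3))
h(o) = (o + I*sqrt(3))/(4 + o) (h(o) = (o + I*sqrt(3))/(o + 4) = (o + I*sqrt(3))/(4 + o))
M(a) = sqrt(-1 + a)
r(t, H) = sqrt(-1 + (6 + t + I*sqrt(3))/(10 + t)) (r(t, H) = sqrt(-1 + (((1 + t) + 5) + I*sqrt(3))/(4 + ((1 + t) + 5))) = sqrt(-1 + ((6 + t) + I*sqrt(3))/(4 + (6 + t))) = sqrt(-1 + (6 + t + I*sqrt(3))/(10 + t)))
r(-47, -62) - 4546 = sqrt((-4 + I*sqrt(3))/(10 - 47)) - 4546 = sqrt((-4 + I*sqrt(3))/(-37)) - 4546 = sqrt(-(-4 + I*sqrt(3))/37) - 4546 = sqrt(4/37 - I*sqrt(3)/37) - 4546 = -4546 + sqrt(4/37 - I*sqrt(3)/37)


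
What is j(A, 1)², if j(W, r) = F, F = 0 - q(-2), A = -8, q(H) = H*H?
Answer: 16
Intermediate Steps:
q(H) = H²
F = -4 (F = 0 - 1*(-2)² = 0 - 1*4 = 0 - 4 = -4)
j(W, r) = -4
j(A, 1)² = (-4)² = 16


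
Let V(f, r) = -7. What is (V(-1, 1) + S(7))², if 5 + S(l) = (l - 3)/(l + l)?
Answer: 6724/49 ≈ 137.22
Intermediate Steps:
S(l) = -5 + (-3 + l)/(2*l) (S(l) = -5 + (l - 3)/(l + l) = -5 + (-3 + l)/((2*l)) = -5 + (-3 + l)*(1/(2*l)) = -5 + (-3 + l)/(2*l))
(V(-1, 1) + S(7))² = (-7 + (3/2)*(-1 - 3*7)/7)² = (-7 + (3/2)*(⅐)*(-1 - 21))² = (-7 + (3/2)*(⅐)*(-22))² = (-7 - 33/7)² = (-82/7)² = 6724/49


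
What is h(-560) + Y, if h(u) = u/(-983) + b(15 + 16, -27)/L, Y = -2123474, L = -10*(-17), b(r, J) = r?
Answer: -354853614467/167110 ≈ -2.1235e+6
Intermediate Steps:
L = 170
h(u) = 31/170 - u/983 (h(u) = u/(-983) + (15 + 16)/170 = u*(-1/983) + 31*(1/170) = -u/983 + 31/170 = 31/170 - u/983)
h(-560) + Y = (31/170 - 1/983*(-560)) - 2123474 = (31/170 + 560/983) - 2123474 = 125673/167110 - 2123474 = -354853614467/167110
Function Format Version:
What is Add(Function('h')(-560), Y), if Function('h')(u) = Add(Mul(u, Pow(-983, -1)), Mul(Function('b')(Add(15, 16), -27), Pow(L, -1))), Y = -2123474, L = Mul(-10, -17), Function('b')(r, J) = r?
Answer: Rational(-354853614467, 167110) ≈ -2.1235e+6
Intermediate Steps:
L = 170
Function('h')(u) = Add(Rational(31, 170), Mul(Rational(-1, 983), u)) (Function('h')(u) = Add(Mul(u, Pow(-983, -1)), Mul(Add(15, 16), Pow(170, -1))) = Add(Mul(u, Rational(-1, 983)), Mul(31, Rational(1, 170))) = Add(Mul(Rational(-1, 983), u), Rational(31, 170)) = Add(Rational(31, 170), Mul(Rational(-1, 983), u)))
Add(Function('h')(-560), Y) = Add(Add(Rational(31, 170), Mul(Rational(-1, 983), -560)), -2123474) = Add(Add(Rational(31, 170), Rational(560, 983)), -2123474) = Add(Rational(125673, 167110), -2123474) = Rational(-354853614467, 167110)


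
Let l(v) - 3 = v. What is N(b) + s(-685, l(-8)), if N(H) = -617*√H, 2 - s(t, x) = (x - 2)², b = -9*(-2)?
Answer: -47 - 1851*√2 ≈ -2664.7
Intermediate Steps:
b = 18
l(v) = 3 + v
s(t, x) = 2 - (-2 + x)² (s(t, x) = 2 - (x - 2)² = 2 - (-2 + x)²)
N(b) + s(-685, l(-8)) = -1851*√2 + (2 - (-2 + (3 - 8))²) = -1851*√2 + (2 - (-2 - 5)²) = -1851*√2 + (2 - 1*(-7)²) = -1851*√2 + (2 - 1*49) = -1851*√2 + (2 - 49) = -1851*√2 - 47 = -47 - 1851*√2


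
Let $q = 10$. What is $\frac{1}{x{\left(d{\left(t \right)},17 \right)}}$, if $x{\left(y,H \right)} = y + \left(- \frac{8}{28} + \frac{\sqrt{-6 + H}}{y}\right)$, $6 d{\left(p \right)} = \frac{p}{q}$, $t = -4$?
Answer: $\frac{3885}{27285506} - \frac{165375 \sqrt{11}}{27285506} \approx -0.019959$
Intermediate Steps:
$d{\left(p \right)} = \frac{p}{60}$ ($d{\left(p \right)} = \frac{p \frac{1}{10}}{6} = \frac{\frac{1}{10} p}{6} = \frac{p}{60}$)
$x{\left(y,H \right)} = - \frac{2}{7} + y + \frac{\sqrt{-6 + H}}{y}$ ($x{\left(y,H \right)} = y + \left(\left(-8\right) \frac{1}{28} + \frac{\sqrt{-6 + H}}{y}\right) = y - \left(\frac{2}{7} - \frac{\sqrt{-6 + H}}{y}\right) = - \frac{2}{7} + y + \frac{\sqrt{-6 + H}}{y}$)
$\frac{1}{x{\left(d{\left(t \right)},17 \right)}} = \frac{1}{- \frac{2}{7} + \frac{1}{60} \left(-4\right) + \frac{\sqrt{-6 + 17}}{\frac{1}{60} \left(-4\right)}} = \frac{1}{- \frac{2}{7} - \frac{1}{15} + \frac{\sqrt{11}}{- \frac{1}{15}}} = \frac{1}{- \frac{2}{7} - \frac{1}{15} - 15 \sqrt{11}} = \frac{1}{- \frac{37}{105} - 15 \sqrt{11}}$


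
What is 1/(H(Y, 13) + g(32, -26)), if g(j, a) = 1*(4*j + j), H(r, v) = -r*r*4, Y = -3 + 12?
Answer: -1/164 ≈ -0.0060976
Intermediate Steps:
Y = 9
H(r, v) = -4*r² (H(r, v) = -r²*4 = -4*r²)
g(j, a) = 5*j (g(j, a) = 1*(5*j) = 5*j)
1/(H(Y, 13) + g(32, -26)) = 1/(-4*9² + 5*32) = 1/(-4*81 + 160) = 1/(-324 + 160) = 1/(-164) = -1/164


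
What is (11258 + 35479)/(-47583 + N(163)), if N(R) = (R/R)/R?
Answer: -7618131/7756028 ≈ -0.98222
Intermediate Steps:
N(R) = 1/R
(11258 + 35479)/(-47583 + N(163)) = (11258 + 35479)/(-47583 + 1/163) = 46737/(-47583 + 1/163) = 46737/(-7756028/163) = 46737*(-163/7756028) = -7618131/7756028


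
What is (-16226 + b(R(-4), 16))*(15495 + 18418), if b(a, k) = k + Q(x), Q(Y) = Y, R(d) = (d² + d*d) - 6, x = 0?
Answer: -549729730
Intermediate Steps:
R(d) = -6 + 2*d² (R(d) = (d² + d²) - 6 = 2*d² - 6 = -6 + 2*d²)
b(a, k) = k (b(a, k) = k + 0 = k)
(-16226 + b(R(-4), 16))*(15495 + 18418) = (-16226 + 16)*(15495 + 18418) = -16210*33913 = -549729730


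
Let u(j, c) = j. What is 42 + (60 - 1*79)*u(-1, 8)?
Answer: 61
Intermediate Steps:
42 + (60 - 1*79)*u(-1, 8) = 42 + (60 - 1*79)*(-1) = 42 + (60 - 79)*(-1) = 42 - 19*(-1) = 42 + 19 = 61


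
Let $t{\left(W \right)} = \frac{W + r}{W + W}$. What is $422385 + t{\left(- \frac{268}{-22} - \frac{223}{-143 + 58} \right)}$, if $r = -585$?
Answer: $\frac{5846808989}{13843} \approx 4.2237 \cdot 10^{5}$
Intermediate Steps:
$t{\left(W \right)} = \frac{-585 + W}{2 W}$ ($t{\left(W \right)} = \frac{W - 585}{W + W} = \frac{-585 + W}{2 W}$)
$422385 + t{\left(- \frac{268}{-22} - \frac{223}{-143 + 58} \right)} = 422385 + \frac{-585 - \left(- \frac{134}{11} + \frac{223}{-143 + 58}\right)}{2 \left(- \frac{268}{-22} - \frac{223}{-143 + 58}\right)} = 422385 + \frac{-585 - \left(- \frac{134}{11} + \frac{223}{-85}\right)}{2 \left(\left(-268\right) \left(- \frac{1}{22}\right) - \frac{223}{-85}\right)} = 422385 + \frac{-585 + \left(\frac{134}{11} - - \frac{223}{85}\right)}{2 \left(\frac{134}{11} - - \frac{223}{85}\right)} = 422385 + \frac{-585 + \left(\frac{134}{11} + \frac{223}{85}\right)}{2 \left(\frac{134}{11} + \frac{223}{85}\right)} = 422385 + \frac{-585 + \frac{13843}{935}}{2 \cdot \frac{13843}{935}} = 422385 + \frac{1}{2} \cdot \frac{935}{13843} \left(- \frac{533132}{935}\right) = 422385 - \frac{266566}{13843} = \frac{5846808989}{13843}$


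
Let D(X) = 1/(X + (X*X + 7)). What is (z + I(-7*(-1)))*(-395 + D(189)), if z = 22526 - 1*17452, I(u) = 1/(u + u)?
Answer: -503908560459/251419 ≈ -2.0043e+6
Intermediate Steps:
D(X) = 1/(7 + X + X²) (D(X) = 1/(X + (X² + 7)) = 1/(X + (7 + X²)) = 1/(7 + X + X²))
I(u) = 1/(2*u)
z = 5074 (z = 22526 - 17452 = 5074)
(z + I(-7*(-1)))*(-395 + D(189)) = (5074 + 1/(2*((-7*(-1)))))*(-395 + 1/(7 + 189 + 189²)) = (5074 + (½)/7)*(-395 + 1/(7 + 189 + 35721)) = (5074 + (½)*(⅐))*(-395 + 1/35917) = (5074 + 1/14)*(-395 + 1/35917) = (71037/14)*(-14187214/35917) = -503908560459/251419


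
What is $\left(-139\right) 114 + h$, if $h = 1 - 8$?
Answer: $-15853$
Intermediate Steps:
$h = -7$ ($h = 1 - 8 = -7$)
$\left(-139\right) 114 + h = \left(-139\right) 114 - 7 = -15846 - 7 = -15853$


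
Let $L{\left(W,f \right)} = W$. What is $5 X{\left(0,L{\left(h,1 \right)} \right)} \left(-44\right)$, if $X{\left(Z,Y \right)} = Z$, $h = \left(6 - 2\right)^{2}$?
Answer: $0$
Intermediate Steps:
$h = 16$ ($h = 4^{2} = 16$)
$5 X{\left(0,L{\left(h,1 \right)} \right)} \left(-44\right) = 5 \cdot 0 \left(-44\right) = 0 \left(-44\right) = 0$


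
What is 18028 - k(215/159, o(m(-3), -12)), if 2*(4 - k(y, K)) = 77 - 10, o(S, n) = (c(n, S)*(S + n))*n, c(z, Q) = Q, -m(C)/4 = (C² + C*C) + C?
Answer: 36115/2 ≈ 18058.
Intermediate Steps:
m(C) = -8*C² - 4*C (m(C) = -4*((C² + C*C) + C) = -4*((C² + C²) + C) = -4*(2*C² + C) = -4*(C + 2*C²) = -8*C² - 4*C)
o(S, n) = S*n*(S + n) (o(S, n) = (S*(S + n))*n = S*n*(S + n))
k(y, K) = -59/2 (k(y, K) = 4 - (77 - 10)/2 = 4 - ½*67 = 4 - 67/2 = -59/2)
18028 - k(215/159, o(m(-3), -12)) = 18028 - 1*(-59/2) = 18028 + 59/2 = 36115/2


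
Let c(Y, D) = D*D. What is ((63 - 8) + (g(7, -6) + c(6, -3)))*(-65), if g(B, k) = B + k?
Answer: -4225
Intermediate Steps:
c(Y, D) = D²
((63 - 8) + (g(7, -6) + c(6, -3)))*(-65) = ((63 - 8) + ((7 - 6) + (-3)²))*(-65) = (55 + (1 + 9))*(-65) = (55 + 10)*(-65) = 65*(-65) = -4225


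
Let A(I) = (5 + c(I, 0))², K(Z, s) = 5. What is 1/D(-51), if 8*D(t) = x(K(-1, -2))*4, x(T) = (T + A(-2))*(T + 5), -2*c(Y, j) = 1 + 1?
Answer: 1/105 ≈ 0.0095238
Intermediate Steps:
c(Y, j) = -1 (c(Y, j) = -(1 + 1)/2 = -½*2 = -1)
A(I) = 16 (A(I) = (5 - 1)² = 4² = 16)
x(T) = (5 + T)*(16 + T) (x(T) = (T + 16)*(T + 5) = (16 + T)*(5 + T) = (5 + T)*(16 + T))
D(t) = 105 (D(t) = ((80 + 5² + 21*5)*4)/8 = ((80 + 25 + 105)*4)/8 = (210*4)/8 = (⅛)*840 = 105)
1/D(-51) = 1/105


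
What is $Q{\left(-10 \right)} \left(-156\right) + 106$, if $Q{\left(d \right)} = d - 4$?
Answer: $2290$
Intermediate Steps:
$Q{\left(d \right)} = -4 + d$ ($Q{\left(d \right)} = d - 4 = -4 + d$)
$Q{\left(-10 \right)} \left(-156\right) + 106 = \left(-4 - 10\right) \left(-156\right) + 106 = \left(-14\right) \left(-156\right) + 106 = 2184 + 106 = 2290$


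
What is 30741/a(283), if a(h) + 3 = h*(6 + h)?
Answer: 30741/81784 ≈ 0.37588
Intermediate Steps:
a(h) = -3 + h*(6 + h)
30741/a(283) = 30741/(-3 + 283**2 + 6*283) = 30741/(-3 + 80089 + 1698) = 30741/81784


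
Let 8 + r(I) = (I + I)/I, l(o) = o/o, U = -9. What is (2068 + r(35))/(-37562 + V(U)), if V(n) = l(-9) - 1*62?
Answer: -2062/37623 ≈ -0.054807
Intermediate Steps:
l(o) = 1
V(n) = -61 (V(n) = 1 - 1*62 = 1 - 62 = -61)
r(I) = -6 (r(I) = -8 + (I + I)/I = -8 + (2*I)/I = -8 + 2 = -6)
(2068 + r(35))/(-37562 + V(U)) = (2068 - 6)/(-37562 - 61) = 2062/(-37623) = 2062*(-1/37623) = -2062/37623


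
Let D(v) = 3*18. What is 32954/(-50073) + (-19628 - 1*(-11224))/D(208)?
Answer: -70432168/450657 ≈ -156.29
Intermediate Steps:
D(v) = 54
32954/(-50073) + (-19628 - 1*(-11224))/D(208) = 32954/(-50073) + (-19628 - 1*(-11224))/54 = 32954*(-1/50073) + (-19628 + 11224)*(1/54) = -32954/50073 - 8404*1/54 = -32954/50073 - 4202/27 = -70432168/450657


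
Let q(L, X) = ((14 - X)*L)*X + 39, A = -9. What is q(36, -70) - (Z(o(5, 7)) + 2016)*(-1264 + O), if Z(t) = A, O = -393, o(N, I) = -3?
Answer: 3113958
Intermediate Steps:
Z(t) = -9
q(L, X) = 39 + L*X*(14 - X) (q(L, X) = (L*(14 - X))*X + 39 = L*X*(14 - X) + 39 = 39 + L*X*(14 - X))
q(36, -70) - (Z(o(5, 7)) + 2016)*(-1264 + O) = (39 - 1*36*(-70)² + 14*36*(-70)) - (-9 + 2016)*(-1264 - 393) = (39 - 1*36*4900 - 35280) - 2007*(-1657) = (39 - 176400 - 35280) - 1*(-3325599) = -211641 + 3325599 = 3113958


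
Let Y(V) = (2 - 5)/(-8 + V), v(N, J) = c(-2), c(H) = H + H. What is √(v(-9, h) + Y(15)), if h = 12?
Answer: I*√217/7 ≈ 2.1044*I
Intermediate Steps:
c(H) = 2*H
v(N, J) = -4 (v(N, J) = 2*(-2) = -4)
Y(V) = -3/(-8 + V)
√(v(-9, h) + Y(15)) = √(-4 - 3/(-8 + 15)) = √(-4 - 3/7) = √(-31/7) = I*√217/7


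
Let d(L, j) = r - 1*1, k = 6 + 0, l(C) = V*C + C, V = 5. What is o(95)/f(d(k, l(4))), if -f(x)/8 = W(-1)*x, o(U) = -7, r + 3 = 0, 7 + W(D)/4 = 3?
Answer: 7/512 ≈ 0.013672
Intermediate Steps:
W(D) = -16 (W(D) = -28 + 4*3 = -28 + 12 = -16)
r = -3 (r = -3 + 0 = -3)
l(C) = 6*C (l(C) = 5*C + C = 6*C)
k = 6
d(L, j) = -4 (d(L, j) = -3 - 1*1 = -3 - 1 = -4)
f(x) = 128*x (f(x) = -(-128)*x = 128*x)
o(95)/f(d(k, l(4))) = -7/(128*(-4)) = -7/(-512) = -7*(-1/512) = 7/512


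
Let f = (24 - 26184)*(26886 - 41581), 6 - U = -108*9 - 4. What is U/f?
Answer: 491/192210600 ≈ 2.5545e-6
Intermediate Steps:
U = 982 (U = 6 - (-108*9 - 4) = 6 - (-972 - 4) = 6 - 1*(-976) = 6 + 976 = 982)
f = 384421200 (f = -26160*(-14695) = 384421200)
U/f = 982/384421200 = 982*(1/384421200) = 491/192210600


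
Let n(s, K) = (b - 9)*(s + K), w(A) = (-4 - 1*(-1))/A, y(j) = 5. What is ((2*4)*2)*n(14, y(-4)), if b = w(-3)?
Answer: -2432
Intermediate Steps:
w(A) = -3/A (w(A) = (-4 + 1)/A = -3/A)
b = 1 (b = -3/(-3) = -3*(-1/3) = 1)
n(s, K) = -8*K - 8*s (n(s, K) = (1 - 9)*(s + K) = -8*(K + s) = -8*K - 8*s)
((2*4)*2)*n(14, y(-4)) = ((2*4)*2)*(-8*5 - 8*14) = (8*2)*(-40 - 112) = 16*(-152) = -2432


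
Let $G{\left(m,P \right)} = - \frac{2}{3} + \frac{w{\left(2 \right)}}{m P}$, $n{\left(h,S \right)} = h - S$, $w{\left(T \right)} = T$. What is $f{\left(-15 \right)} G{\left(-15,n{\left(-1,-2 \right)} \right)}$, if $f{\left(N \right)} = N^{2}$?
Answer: $-180$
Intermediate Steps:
$G{\left(m,P \right)} = - \frac{2}{3} + \frac{2}{P m}$ ($G{\left(m,P \right)} = - \frac{2}{3} + \frac{2}{m P} = \left(-2\right) \frac{1}{3} + \frac{2}{P m} = - \frac{2}{3} + 2 \frac{1}{P m} = - \frac{2}{3} + \frac{2}{P m}$)
$f{\left(-15 \right)} G{\left(-15,n{\left(-1,-2 \right)} \right)} = \left(-15\right)^{2} \left(- \frac{2}{3} + \frac{2}{\left(-1 - -2\right) \left(-15\right)}\right) = 225 \left(- \frac{2}{3} + 2 \frac{1}{-1 + 2} \left(- \frac{1}{15}\right)\right) = 225 \left(- \frac{2}{3} + 2 \cdot 1^{-1} \left(- \frac{1}{15}\right)\right) = 225 \left(- \frac{2}{3} + 2 \cdot 1 \left(- \frac{1}{15}\right)\right) = 225 \left(- \frac{2}{3} - \frac{2}{15}\right) = 225 \left(- \frac{4}{5}\right) = -180$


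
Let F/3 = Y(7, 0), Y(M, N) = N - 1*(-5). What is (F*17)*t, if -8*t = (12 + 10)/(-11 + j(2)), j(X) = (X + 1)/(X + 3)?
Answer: 14025/208 ≈ 67.428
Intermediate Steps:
j(X) = (1 + X)/(3 + X)
Y(M, N) = 5 + N (Y(M, N) = N + 5 = 5 + N)
t = 55/208 (t = -(12 + 10)/(8*(-11 + (1 + 2)/(3 + 2))) = -11/(4*(-11 + 3/5)) = -11/(4*(-52/5)) = -11*(-5)/(4*52) = -1/8*(-55/26) = 55/208 ≈ 0.26442)
F = 15 (F = 3*(5 + 0) = 3*5 = 15)
(F*17)*t = (15*17)*(55/208) = 255*(55/208) = 14025/208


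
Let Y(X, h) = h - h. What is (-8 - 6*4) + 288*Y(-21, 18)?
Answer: -32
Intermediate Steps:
Y(X, h) = 0
(-8 - 6*4) + 288*Y(-21, 18) = (-8 - 6*4) + 288*0 = (-8 - 24) + 0 = -32 + 0 = -32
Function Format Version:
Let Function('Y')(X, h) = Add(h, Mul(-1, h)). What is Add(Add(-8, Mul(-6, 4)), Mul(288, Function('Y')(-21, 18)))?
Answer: -32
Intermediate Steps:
Function('Y')(X, h) = 0
Add(Add(-8, Mul(-6, 4)), Mul(288, Function('Y')(-21, 18))) = Add(Add(-8, Mul(-6, 4)), Mul(288, 0)) = Add(Add(-8, -24), 0) = Add(-32, 0) = -32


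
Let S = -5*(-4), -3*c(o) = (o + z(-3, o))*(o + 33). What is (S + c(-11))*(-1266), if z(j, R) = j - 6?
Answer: -211000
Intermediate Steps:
z(j, R) = -6 + j
c(o) = -(-9 + o)*(33 + o)/3 (c(o) = -(o + (-6 - 3))*(o + 33)/3 = -(o - 9)*(33 + o)/3 = -(-9 + o)*(33 + o)/3)
S = 20
(S + c(-11))*(-1266) = (20 + (99 - 8*(-11) - 1/3*(-11)**2))*(-1266) = (20 + (99 + 88 - 1/3*121))*(-1266) = (20 + (99 + 88 - 121/3))*(-1266) = (20 + 440/3)*(-1266) = (500/3)*(-1266) = -211000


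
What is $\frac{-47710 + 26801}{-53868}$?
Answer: $\frac{20909}{53868} \approx 0.38815$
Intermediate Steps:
$\frac{-47710 + 26801}{-53868} = \left(-20909\right) \left(- \frac{1}{53868}\right) = \frac{20909}{53868}$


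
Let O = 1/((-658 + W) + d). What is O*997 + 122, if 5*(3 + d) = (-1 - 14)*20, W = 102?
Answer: 74521/619 ≈ 120.39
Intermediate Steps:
d = -63 (d = -3 + ((-1 - 14)*20)/5 = -3 + (-15*20)/5 = -3 + (1/5)*(-300) = -3 - 60 = -63)
O = -1/619 (O = 1/((-658 + 102) - 63) = 1/(-556 - 63) = 1/(-619) = -1/619 ≈ -0.0016155)
O*997 + 122 = -1/619*997 + 122 = -997/619 + 122 = 74521/619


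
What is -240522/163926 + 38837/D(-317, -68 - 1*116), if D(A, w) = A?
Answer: -1073773256/8660757 ≈ -123.98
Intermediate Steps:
-240522/163926 + 38837/D(-317, -68 - 1*116) = -240522/163926 + 38837/(-317) = -240522*1/163926 + 38837*(-1/317) = -40087/27321 - 38837/317 = -1073773256/8660757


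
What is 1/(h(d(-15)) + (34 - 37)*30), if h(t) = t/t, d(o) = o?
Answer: -1/89 ≈ -0.011236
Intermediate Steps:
h(t) = 1
1/(h(d(-15)) + (34 - 37)*30) = 1/(1 + (34 - 37)*30) = 1/(1 - 3*30) = 1/(1 - 90) = 1/(-89) = -1/89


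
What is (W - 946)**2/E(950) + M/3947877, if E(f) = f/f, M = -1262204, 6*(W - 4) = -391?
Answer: 1779850996509/1754612 ≈ 1.0144e+6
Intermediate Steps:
W = -367/6 (W = 4 + (1/6)*(-391) = 4 - 391/6 = -367/6 ≈ -61.167)
E(f) = 1
(W - 946)**2/E(950) + M/3947877 = (-367/6 - 946)**2/1 - 1262204/3947877 = (-6043/6)**2*1 - 1262204*1/3947877 = (36517849/36)*1 - 1262204/3947877 = 36517849/36 - 1262204/3947877 = 1779850996509/1754612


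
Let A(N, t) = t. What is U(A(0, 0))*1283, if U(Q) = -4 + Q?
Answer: -5132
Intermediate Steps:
U(A(0, 0))*1283 = (-4 + 0)*1283 = -4*1283 = -5132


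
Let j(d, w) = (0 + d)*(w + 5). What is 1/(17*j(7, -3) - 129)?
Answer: 1/109 ≈ 0.0091743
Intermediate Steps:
j(d, w) = d*(5 + w)
1/(17*j(7, -3) - 129) = 1/(17*(7*(5 - 3)) - 129) = 1/(17*(7*2) - 129) = 1/(17*14 - 129) = 1/(238 - 129) = 1/109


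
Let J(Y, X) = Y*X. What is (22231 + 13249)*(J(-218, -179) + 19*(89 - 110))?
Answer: 1370344040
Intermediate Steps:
J(Y, X) = X*Y
(22231 + 13249)*(J(-218, -179) + 19*(89 - 110)) = (22231 + 13249)*(-179*(-218) + 19*(89 - 110)) = 35480*(39022 + 19*(-21)) = 35480*(39022 - 399) = 35480*38623 = 1370344040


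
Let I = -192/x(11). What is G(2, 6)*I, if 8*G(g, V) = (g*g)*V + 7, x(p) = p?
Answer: -744/11 ≈ -67.636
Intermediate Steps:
I = -192/11 ≈ -17.455
G(g, V) = 7/8 + V*g²/8 (G(g, V) = ((g*g)*V + 7)/8 = (g²*V + 7)/8 = (V*g² + 7)/8 = (7 + V*g²)/8 = 7/8 + V*g²/8)
G(2, 6)*I = (7/8 + (⅛)*6*2²)*(-192/11) = (7/8 + (⅛)*6*4)*(-192/11) = (7/8 + 3)*(-192/11) = (31/8)*(-192/11) = -744/11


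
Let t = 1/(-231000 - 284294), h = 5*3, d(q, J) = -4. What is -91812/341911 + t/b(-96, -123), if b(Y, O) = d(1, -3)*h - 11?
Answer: -3359021921777/12509112765214 ≈ -0.26853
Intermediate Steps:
h = 15
t = -1/515294 (t = 1/(-515294) = -1/515294 ≈ -1.9406e-6)
b(Y, O) = -71 (b(Y, O) = -4*15 - 11 = -60 - 11 = -71)
-91812/341911 + t/b(-96, -123) = -91812/341911 - 1/515294/(-71) = -91812*1/341911 - 1/515294*(-1/71) = -91812/341911 + 1/36585874 = -3359021921777/12509112765214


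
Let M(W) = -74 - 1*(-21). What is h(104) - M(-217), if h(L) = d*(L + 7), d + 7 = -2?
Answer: -946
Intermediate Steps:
d = -9 (d = -7 - 2 = -9)
h(L) = -63 - 9*L (h(L) = -9*(L + 7) = -9*(7 + L) = -63 - 9*L)
M(W) = -53 (M(W) = -74 + 21 = -53)
h(104) - M(-217) = (-63 - 9*104) - 1*(-53) = (-63 - 936) + 53 = -999 + 53 = -946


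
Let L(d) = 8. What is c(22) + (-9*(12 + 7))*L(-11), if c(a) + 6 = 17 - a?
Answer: -1379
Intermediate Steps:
c(a) = 11 - a (c(a) = -6 + (17 - a) = 11 - a)
c(22) + (-9*(12 + 7))*L(-11) = (11 - 1*22) - 9*(12 + 7)*8 = (11 - 22) - 9*19*8 = -11 - 171*8 = -11 - 1368 = -1379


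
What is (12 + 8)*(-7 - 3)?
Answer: -200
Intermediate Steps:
(12 + 8)*(-7 - 3) = 20*(-10) = -200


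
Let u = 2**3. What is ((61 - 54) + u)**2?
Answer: 225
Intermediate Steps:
u = 8
((61 - 54) + u)**2 = ((61 - 54) + 8)**2 = (7 + 8)**2 = 15**2 = 225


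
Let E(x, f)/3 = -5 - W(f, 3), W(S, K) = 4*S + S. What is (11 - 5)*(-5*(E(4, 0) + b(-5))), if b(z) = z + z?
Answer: 750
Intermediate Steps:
b(z) = 2*z
W(S, K) = 5*S
E(x, f) = -15 - 15*f (E(x, f) = 3*(-5 - 5*f) = -15 - 15*f)
(11 - 5)*(-5*(E(4, 0) + b(-5))) = (11 - 5)*(-5*((-15 - 15*0) + 2*(-5))) = 6*(-5*((-15 + 0) - 10)) = 6*(-5*(-15 - 10)) = 6*(-5*(-25)) = 6*125 = 750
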